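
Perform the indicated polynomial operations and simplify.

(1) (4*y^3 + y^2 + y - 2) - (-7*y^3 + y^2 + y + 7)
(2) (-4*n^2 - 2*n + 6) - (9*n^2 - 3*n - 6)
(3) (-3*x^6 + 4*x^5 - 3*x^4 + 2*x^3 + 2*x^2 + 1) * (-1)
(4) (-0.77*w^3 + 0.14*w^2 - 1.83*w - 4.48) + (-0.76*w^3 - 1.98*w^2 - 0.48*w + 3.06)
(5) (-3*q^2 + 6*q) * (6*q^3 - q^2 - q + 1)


(1) = 11*y^3 - 9
(2) = -13*n^2 + n + 12
(3) = 3*x^6 - 4*x^5 + 3*x^4 - 2*x^3 - 2*x^2 - 1
(4) = -1.53*w^3 - 1.84*w^2 - 2.31*w - 1.42
(5) = -18*q^5 + 39*q^4 - 3*q^3 - 9*q^2 + 6*q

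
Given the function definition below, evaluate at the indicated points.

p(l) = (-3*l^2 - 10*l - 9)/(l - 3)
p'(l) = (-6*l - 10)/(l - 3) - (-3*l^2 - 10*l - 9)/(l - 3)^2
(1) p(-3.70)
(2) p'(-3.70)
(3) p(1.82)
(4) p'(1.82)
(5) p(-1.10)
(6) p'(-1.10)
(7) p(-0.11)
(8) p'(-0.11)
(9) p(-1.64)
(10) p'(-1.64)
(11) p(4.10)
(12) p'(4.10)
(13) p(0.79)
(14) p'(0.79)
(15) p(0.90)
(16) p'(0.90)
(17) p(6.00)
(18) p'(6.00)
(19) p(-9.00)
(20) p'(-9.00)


(1) = 1.95
(2) = -1.53
(3) = 31.47
(4) = 44.40
(5) = 0.40
(6) = 0.93
(7) = 2.55
(8) = 3.82
(9) = 0.14
(10) = 0.07
(11) = -91.30
(12) = 51.55
(13) = 8.49
(14) = 10.51
(15) = 9.73
(16) = 11.97
(17) = -59.00
(18) = 4.33
(19) = 13.50
(20) = -2.54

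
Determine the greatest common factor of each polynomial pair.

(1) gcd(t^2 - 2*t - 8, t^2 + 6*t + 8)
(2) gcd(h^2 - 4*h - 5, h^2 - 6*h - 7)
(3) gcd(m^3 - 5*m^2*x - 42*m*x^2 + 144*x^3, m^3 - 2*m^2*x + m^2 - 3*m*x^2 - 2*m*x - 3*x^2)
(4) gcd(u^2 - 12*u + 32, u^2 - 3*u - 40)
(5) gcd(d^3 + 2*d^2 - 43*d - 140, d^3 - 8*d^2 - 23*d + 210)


(1) = gcd((t - 4)*(t + 2), (t + 2)*(t + 4)) = t + 2
(2) = h + 1
(3) = -m + 3*x
(4) = u - 8
(5) = d^2 - 2*d - 35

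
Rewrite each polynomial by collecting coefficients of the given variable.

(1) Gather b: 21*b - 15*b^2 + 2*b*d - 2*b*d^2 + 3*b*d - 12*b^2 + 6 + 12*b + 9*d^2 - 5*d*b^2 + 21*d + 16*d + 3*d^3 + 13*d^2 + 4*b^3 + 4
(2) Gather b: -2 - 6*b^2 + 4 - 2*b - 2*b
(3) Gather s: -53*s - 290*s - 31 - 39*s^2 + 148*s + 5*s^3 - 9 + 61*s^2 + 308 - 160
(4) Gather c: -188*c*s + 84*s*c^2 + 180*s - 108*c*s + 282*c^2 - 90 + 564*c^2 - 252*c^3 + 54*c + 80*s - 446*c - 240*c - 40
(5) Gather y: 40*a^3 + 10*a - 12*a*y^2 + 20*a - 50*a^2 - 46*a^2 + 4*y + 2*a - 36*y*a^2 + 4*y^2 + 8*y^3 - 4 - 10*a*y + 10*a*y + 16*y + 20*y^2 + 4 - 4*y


(1) = 4*b^3 + b^2*(-5*d - 27) + b*(-2*d^2 + 5*d + 33) + 3*d^3 + 22*d^2 + 37*d + 10
(2) = -6*b^2 - 4*b + 2
(3) = 5*s^3 + 22*s^2 - 195*s + 108
(4) = -252*c^3 + c^2*(84*s + 846) + c*(-296*s - 632) + 260*s - 130
(5) = 40*a^3 - 96*a^2 + 32*a + 8*y^3 + y^2*(24 - 12*a) + y*(16 - 36*a^2)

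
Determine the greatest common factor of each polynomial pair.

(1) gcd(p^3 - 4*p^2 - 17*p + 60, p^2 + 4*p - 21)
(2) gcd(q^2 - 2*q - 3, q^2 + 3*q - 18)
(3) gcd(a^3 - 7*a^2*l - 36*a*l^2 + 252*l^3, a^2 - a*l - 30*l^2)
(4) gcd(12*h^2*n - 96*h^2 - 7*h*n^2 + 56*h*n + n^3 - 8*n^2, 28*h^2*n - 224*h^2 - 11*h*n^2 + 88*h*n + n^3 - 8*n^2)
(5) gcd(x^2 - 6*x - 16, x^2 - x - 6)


(1) = gcd((p - 5)*(p - 3)*(p + 4), (p - 3)*(p + 7)) = p - 3
(2) = q - 3
(3) = a - 6*l
(4) = gcd((-4*h + n)*(-3*h + n)*(n - 8), (-7*h + n)*(-4*h + n)*(n - 8)) = 4*h*n - 32*h - n^2 + 8*n
(5) = x + 2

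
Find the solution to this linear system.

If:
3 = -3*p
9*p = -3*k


Then:
k = 3
p = -1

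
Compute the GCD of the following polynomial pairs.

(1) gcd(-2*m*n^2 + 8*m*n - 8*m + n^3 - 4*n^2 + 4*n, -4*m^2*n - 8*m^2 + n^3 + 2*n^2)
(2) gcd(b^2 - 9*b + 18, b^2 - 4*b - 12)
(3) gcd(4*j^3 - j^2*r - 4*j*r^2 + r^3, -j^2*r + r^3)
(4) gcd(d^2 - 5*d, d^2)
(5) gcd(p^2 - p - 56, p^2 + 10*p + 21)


(1) = 2*m - n
(2) = gcd((b - 6)*(b - 3), (b - 6)*(b + 2)) = b - 6
(3) = gcd((-4*j + r)*(-j + r)*(j + r), r*(-j + r)*(j + r)) = -j^2 + r^2
(4) = d
(5) = p + 7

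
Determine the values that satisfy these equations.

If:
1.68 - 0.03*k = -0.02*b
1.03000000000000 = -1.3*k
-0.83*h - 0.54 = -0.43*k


Then:
b = -85.19
h = -1.06
k = -0.79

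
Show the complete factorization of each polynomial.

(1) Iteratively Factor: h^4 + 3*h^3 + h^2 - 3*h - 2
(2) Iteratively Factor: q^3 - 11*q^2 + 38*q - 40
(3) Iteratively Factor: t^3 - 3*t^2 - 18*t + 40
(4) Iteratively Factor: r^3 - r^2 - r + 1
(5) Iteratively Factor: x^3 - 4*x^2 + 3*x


(1) = (h + 2)*(h^3 + h^2 - h - 1) = (h - 1)*(h + 2)*(h^2 + 2*h + 1) = (h - 1)*(h + 1)*(h + 2)*(h + 1)
(2) = (q - 4)*(q^2 - 7*q + 10) = (q - 4)*(q - 2)*(q - 5)
(3) = (t - 5)*(t^2 + 2*t - 8) = (t - 5)*(t - 2)*(t + 4)
(4) = (r - 1)*(r^2 - 1) = (r - 1)^2*(r + 1)
(5) = (x)*(x^2 - 4*x + 3) = x*(x - 1)*(x - 3)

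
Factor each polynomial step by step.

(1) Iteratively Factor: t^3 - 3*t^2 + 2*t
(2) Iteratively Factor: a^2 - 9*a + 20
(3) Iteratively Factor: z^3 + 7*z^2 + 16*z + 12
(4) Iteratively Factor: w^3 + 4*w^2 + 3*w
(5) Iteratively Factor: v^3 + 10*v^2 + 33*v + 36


(1) = (t - 2)*(t^2 - t) = t*(t - 2)*(t - 1)
(2) = (a - 5)*(a - 4)
(3) = (z + 2)*(z^2 + 5*z + 6) = (z + 2)^2*(z + 3)
(4) = (w + 1)*(w^2 + 3*w) = w*(w + 1)*(w + 3)
(5) = (v + 3)*(v^2 + 7*v + 12) = (v + 3)^2*(v + 4)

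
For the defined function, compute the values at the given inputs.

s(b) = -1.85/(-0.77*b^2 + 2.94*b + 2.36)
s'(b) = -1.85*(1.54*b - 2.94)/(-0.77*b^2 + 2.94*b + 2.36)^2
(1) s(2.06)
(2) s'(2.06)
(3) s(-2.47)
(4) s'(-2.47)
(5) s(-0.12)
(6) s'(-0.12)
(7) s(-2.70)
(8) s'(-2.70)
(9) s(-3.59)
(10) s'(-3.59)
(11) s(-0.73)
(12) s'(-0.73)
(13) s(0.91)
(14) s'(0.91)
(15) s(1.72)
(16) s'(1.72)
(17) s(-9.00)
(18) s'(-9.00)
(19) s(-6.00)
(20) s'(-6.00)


(1) = -0.36
(2) = -0.02
(3) = 0.19
(4) = 0.14
(5) = -0.93
(6) = 1.45
(7) = 0.17
(8) = 0.10
(9) = 0.10
(10) = 0.05
(11) = 9.41
(12) = 194.66
(13) = -0.42
(14) = 0.15
(15) = -0.36
(16) = 0.02
(17) = 0.02
(18) = 0.00
(19) = 0.04
(20) = 0.01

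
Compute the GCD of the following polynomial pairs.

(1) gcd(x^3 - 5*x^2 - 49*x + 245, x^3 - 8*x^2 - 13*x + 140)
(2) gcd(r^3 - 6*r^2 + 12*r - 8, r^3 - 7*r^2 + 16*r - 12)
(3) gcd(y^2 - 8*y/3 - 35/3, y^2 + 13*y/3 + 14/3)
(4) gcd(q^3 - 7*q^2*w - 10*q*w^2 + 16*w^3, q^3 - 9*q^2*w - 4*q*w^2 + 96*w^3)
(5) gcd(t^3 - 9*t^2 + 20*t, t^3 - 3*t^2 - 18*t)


(1) = x^2 - 12*x + 35
(2) = r^2 - 4*r + 4
(3) = y + 7/3
(4) = q - 8*w
(5) = t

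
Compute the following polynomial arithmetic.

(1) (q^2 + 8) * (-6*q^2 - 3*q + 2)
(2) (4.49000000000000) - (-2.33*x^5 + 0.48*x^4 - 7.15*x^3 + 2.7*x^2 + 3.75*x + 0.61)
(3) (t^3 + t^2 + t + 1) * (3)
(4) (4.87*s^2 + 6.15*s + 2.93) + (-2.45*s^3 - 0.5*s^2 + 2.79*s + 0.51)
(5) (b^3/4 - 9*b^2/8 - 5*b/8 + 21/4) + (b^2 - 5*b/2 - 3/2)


(1) = -6*q^4 - 3*q^3 - 46*q^2 - 24*q + 16
(2) = 2.33*x^5 - 0.48*x^4 + 7.15*x^3 - 2.7*x^2 - 3.75*x + 3.88
(3) = 3*t^3 + 3*t^2 + 3*t + 3
(4) = -2.45*s^3 + 4.37*s^2 + 8.94*s + 3.44
(5) = b^3/4 - b^2/8 - 25*b/8 + 15/4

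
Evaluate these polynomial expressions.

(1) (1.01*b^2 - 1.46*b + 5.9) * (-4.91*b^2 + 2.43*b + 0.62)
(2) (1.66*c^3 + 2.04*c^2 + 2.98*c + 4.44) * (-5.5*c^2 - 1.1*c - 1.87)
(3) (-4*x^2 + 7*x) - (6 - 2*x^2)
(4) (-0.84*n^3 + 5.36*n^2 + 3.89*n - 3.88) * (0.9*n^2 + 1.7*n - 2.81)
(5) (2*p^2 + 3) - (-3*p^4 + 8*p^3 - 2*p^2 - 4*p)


(1) = -4.9591*b^4 + 9.6229*b^3 - 31.8906*b^2 + 13.4318*b + 3.658
(2) = -9.13*c^5 - 13.046*c^4 - 21.7382*c^3 - 31.5128*c^2 - 10.4566*c - 8.3028
(3) = -2*x^2 + 7*x - 6
(4) = -0.756*n^5 + 3.396*n^4 + 14.9734*n^3 - 11.9406*n^2 - 17.5269*n + 10.9028
(5) = 3*p^4 - 8*p^3 + 4*p^2 + 4*p + 3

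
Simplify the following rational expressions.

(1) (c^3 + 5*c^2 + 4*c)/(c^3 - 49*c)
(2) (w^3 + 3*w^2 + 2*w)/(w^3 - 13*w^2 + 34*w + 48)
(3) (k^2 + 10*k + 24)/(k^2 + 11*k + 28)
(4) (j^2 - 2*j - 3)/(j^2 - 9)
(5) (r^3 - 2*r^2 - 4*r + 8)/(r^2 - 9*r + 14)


(1) = (c^2 + 5*c + 4)/(c^2 - 49)
(2) = (w^2 + 2*w)/(w^2 - 14*w + 48)
(3) = (k + 6)/(k + 7)
(4) = (j + 1)/(j + 3)
(5) = (r^2 - 4)/(r - 7)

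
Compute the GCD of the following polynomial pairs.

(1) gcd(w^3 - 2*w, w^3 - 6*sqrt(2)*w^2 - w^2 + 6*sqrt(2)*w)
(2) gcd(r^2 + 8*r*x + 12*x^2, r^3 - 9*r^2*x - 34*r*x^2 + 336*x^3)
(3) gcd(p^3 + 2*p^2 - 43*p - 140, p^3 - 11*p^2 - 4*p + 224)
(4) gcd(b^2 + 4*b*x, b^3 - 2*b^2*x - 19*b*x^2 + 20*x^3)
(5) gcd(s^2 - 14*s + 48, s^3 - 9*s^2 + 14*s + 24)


(1) = gcd(w*(w - sqrt(2))*(w + sqrt(2)), w*(w - 1)*(w - 6*sqrt(2))) = w
(2) = gcd((r + 2*x)*(r + 6*x), (r - 8*x)*(r - 7*x)*(r + 6*x)) = r + 6*x
(3) = p^2 - 3*p - 28
(4) = gcd(b*(b + 4*x), (b - 5*x)*(b - x)*(b + 4*x)) = b + 4*x
(5) = gcd((s - 8)*(s - 6), (s - 6)*(s - 4)*(s + 1)) = s - 6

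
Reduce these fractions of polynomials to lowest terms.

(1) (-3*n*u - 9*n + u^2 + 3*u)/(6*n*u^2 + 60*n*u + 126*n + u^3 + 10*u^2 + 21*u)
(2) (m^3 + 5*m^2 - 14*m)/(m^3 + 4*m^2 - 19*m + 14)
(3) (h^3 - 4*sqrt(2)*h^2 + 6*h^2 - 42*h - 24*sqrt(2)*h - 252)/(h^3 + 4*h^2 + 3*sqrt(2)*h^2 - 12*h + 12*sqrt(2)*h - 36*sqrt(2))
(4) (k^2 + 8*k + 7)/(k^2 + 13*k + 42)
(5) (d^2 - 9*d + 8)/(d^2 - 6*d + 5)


(1) = (-3*n + u)/(6*n*u + 42*n + u^2 + 7*u)
(2) = m/(m - 1)
(3) = (h - 7*sqrt(2))/(h - 2)
(4) = (k + 1)/(k + 6)
(5) = (d - 8)/(d - 5)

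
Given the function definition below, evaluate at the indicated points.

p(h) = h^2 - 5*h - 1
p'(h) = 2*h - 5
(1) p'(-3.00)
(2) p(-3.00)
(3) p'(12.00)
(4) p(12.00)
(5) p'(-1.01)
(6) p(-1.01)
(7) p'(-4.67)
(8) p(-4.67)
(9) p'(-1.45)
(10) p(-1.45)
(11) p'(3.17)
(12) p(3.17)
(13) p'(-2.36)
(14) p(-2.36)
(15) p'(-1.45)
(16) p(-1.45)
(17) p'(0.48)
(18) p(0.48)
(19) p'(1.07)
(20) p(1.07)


(1) = -11.00
(2) = 23.00
(3) = 19.00
(4) = 83.00
(5) = -7.02
(6) = 5.07
(7) = -14.34
(8) = 44.16
(9) = -7.90
(10) = 8.35
(11) = 1.34
(12) = -6.80
(13) = -9.72
(14) = 16.37
(15) = -7.90
(16) = 8.35
(17) = -4.04
(18) = -3.17
(19) = -2.86
(20) = -5.21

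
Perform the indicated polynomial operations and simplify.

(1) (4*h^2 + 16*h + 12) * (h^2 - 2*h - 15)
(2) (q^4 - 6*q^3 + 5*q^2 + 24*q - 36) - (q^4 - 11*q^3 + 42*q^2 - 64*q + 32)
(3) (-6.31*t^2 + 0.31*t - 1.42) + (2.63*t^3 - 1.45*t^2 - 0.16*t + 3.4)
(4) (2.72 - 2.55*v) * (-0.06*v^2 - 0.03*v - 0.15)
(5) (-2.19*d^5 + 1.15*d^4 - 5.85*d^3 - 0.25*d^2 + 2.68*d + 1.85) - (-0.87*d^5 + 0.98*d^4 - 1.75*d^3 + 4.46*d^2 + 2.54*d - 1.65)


(1) = 4*h^4 + 8*h^3 - 80*h^2 - 264*h - 180
(2) = 5*q^3 - 37*q^2 + 88*q - 68
(3) = 2.63*t^3 - 7.76*t^2 + 0.15*t + 1.98
(4) = 0.153*v^3 - 0.0867*v^2 + 0.3009*v - 0.408
(5) = -1.32*d^5 + 0.17*d^4 - 4.1*d^3 - 4.71*d^2 + 0.14*d + 3.5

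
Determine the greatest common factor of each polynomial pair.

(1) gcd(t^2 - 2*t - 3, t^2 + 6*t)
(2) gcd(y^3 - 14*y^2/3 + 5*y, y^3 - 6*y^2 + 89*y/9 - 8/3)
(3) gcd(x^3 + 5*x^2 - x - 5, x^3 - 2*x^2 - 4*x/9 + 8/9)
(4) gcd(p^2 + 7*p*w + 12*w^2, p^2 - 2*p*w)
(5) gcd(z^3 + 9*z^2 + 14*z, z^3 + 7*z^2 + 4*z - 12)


(1) = gcd((t - 3)*(t + 1), t*(t + 6)) = 1
(2) = y - 3
(3) = gcd((x - 1)*(x + 1)*(x + 5), (x - 2)*(x - 2/3)*(x + 2/3)) = 1
(4) = gcd((p + 3*w)*(p + 4*w), p*(p - 2*w)) = 1
(5) = z + 2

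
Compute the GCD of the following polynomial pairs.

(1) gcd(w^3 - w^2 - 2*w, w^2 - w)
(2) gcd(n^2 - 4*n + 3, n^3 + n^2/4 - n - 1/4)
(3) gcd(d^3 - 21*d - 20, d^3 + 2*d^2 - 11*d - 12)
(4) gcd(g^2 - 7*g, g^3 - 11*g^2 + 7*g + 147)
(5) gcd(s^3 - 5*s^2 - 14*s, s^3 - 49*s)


(1) = w
(2) = n - 1
(3) = d^2 + 5*d + 4
(4) = gcd(g*(g - 7), (g - 7)^2*(g + 3)) = g - 7
(5) = s^2 - 7*s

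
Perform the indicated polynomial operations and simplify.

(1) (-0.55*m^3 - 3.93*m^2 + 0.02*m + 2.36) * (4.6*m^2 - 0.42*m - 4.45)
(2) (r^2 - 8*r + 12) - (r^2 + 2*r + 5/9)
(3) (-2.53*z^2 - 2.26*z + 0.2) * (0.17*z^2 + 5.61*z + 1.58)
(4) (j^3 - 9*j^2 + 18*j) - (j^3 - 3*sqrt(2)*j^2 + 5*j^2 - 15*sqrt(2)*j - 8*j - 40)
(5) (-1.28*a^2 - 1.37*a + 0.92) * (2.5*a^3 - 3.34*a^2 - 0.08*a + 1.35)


(1) = -2.53*m^5 - 17.847*m^4 + 4.1901*m^3 + 28.3361*m^2 - 1.0802*m - 10.502
(2) = 103/9 - 10*r
(3) = -0.4301*z^4 - 14.5775*z^3 - 16.642*z^2 - 2.4488*z + 0.316
(4) = -14*j^2 + 3*sqrt(2)*j^2 + 15*sqrt(2)*j + 26*j + 40
(5) = -3.2*a^5 + 0.8502*a^4 + 6.9782*a^3 - 4.6912*a^2 - 1.9231*a + 1.242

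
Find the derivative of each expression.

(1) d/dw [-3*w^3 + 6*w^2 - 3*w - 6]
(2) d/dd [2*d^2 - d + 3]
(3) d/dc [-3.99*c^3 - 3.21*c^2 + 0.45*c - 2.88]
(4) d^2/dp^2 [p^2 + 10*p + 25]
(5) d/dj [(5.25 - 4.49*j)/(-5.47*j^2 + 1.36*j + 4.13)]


(1) = -9*w^2 + 12*w - 3
(2) = 4*d - 1
(3) = -11.97*c^2 - 6.42*c + 0.45
(4) = 2
(5) = (-24.5603*j^2 + 57.435*j - 25.6837)/(29.9209*j^4 - 14.8784*j^3 - 43.3326*j^2 + 11.2336*j + 17.0569)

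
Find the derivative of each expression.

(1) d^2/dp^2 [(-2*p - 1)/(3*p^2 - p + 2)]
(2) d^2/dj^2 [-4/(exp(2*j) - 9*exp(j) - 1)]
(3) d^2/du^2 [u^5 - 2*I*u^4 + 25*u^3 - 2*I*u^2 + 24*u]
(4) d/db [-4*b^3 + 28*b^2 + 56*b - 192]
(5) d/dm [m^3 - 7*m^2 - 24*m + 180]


(1) = 2*(-(2*p + 1)*(6*p - 1)^2 + (18*p + 1)*(3*p^2 - p + 2))/(3*p^2 - p + 2)^3
(2) = 4*(2*(2*exp(j) - 9)^2*exp(j) + (4*exp(j) - 9)*(-exp(2*j) + 9*exp(j) + 1))*exp(j)/(-exp(2*j) + 9*exp(j) + 1)^3
(3) = 20*u^3 - 24*I*u^2 + 150*u - 4*I
(4) = -12*b^2 + 56*b + 56
(5) = 3*m^2 - 14*m - 24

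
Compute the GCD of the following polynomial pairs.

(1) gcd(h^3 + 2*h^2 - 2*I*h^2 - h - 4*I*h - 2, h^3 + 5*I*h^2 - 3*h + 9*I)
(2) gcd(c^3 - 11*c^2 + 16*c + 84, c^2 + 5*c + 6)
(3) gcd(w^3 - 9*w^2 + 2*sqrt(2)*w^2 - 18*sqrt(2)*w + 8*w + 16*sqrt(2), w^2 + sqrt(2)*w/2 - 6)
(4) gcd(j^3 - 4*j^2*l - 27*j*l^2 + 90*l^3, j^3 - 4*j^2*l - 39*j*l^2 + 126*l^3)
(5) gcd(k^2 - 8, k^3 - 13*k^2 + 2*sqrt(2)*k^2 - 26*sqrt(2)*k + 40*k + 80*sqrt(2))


(1) = gcd((h + 2)*(h - I)^2, (h - I)*(h + 3*I)^2) = h - I
(2) = gcd((c - 7)*(c - 6)*(c + 2), (c + 2)*(c + 3)) = c + 2
(3) = gcd((w - 8)*(w - 1)*(w + 2*sqrt(2)), (w - 3*sqrt(2)/2)*(w + 2*sqrt(2))) = w + 2*sqrt(2)
(4) = gcd((j - 6*l)*(j - 3*l)*(j + 5*l), (j - 7*l)*(j - 3*l)*(j + 6*l)) = j - 3*l
(5) = k + 2*sqrt(2)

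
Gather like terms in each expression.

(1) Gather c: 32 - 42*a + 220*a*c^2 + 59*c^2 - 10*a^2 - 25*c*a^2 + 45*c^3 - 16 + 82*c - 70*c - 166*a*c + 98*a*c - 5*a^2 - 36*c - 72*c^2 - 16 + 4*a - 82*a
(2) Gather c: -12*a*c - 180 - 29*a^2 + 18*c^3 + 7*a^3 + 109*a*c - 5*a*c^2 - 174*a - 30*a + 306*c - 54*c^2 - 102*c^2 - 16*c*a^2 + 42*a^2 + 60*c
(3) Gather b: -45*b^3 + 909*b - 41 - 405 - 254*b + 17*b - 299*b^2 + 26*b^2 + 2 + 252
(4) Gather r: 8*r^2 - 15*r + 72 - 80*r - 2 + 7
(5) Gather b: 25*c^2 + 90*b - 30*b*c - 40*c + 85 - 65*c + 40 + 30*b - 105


(1) = -15*a^2 - 120*a + 45*c^3 + c^2*(220*a - 13) + c*(-25*a^2 - 68*a - 24)
(2) = 7*a^3 + 13*a^2 - 204*a + 18*c^3 + c^2*(-5*a - 156) + c*(-16*a^2 + 97*a + 366) - 180
(3) = -45*b^3 - 273*b^2 + 672*b - 192
(4) = 8*r^2 - 95*r + 77
(5) = b*(120 - 30*c) + 25*c^2 - 105*c + 20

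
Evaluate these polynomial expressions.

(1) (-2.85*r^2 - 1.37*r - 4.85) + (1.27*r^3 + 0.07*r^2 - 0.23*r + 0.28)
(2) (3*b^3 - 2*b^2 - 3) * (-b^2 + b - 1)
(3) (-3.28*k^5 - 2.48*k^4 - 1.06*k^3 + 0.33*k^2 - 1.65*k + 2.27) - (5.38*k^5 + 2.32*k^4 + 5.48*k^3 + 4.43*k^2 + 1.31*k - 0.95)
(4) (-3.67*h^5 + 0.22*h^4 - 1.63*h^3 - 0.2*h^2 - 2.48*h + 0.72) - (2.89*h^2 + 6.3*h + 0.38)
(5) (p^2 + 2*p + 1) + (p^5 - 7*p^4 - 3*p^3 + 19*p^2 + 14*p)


(1) = 1.27*r^3 - 2.78*r^2 - 1.6*r - 4.57
(2) = -3*b^5 + 5*b^4 - 5*b^3 + 5*b^2 - 3*b + 3
(3) = -8.66*k^5 - 4.8*k^4 - 6.54*k^3 - 4.1*k^2 - 2.96*k + 3.22
(4) = -3.67*h^5 + 0.22*h^4 - 1.63*h^3 - 3.09*h^2 - 8.78*h + 0.34
(5) = p^5 - 7*p^4 - 3*p^3 + 20*p^2 + 16*p + 1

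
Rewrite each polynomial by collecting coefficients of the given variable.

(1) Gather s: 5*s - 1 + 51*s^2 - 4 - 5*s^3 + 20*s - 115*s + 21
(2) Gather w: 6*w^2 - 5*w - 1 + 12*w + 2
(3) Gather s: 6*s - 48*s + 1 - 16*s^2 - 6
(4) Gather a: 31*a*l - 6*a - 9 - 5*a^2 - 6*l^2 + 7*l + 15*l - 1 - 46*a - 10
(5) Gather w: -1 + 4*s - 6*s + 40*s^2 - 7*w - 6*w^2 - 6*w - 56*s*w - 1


(1) = -5*s^3 + 51*s^2 - 90*s + 16
(2) = 6*w^2 + 7*w + 1
(3) = -16*s^2 - 42*s - 5
(4) = -5*a^2 + a*(31*l - 52) - 6*l^2 + 22*l - 20
(5) = 40*s^2 - 2*s - 6*w^2 + w*(-56*s - 13) - 2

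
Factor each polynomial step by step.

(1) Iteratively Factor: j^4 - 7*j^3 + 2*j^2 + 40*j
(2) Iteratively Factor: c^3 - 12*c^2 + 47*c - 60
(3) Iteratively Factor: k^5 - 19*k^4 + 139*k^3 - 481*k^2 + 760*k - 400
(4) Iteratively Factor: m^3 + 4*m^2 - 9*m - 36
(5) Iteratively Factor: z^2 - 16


(1) = (j + 2)*(j^3 - 9*j^2 + 20*j) = (j - 4)*(j + 2)*(j^2 - 5*j) = (j - 5)*(j - 4)*(j + 2)*(j)
(2) = (c - 4)*(c^2 - 8*c + 15) = (c - 4)*(c - 3)*(c - 5)
(3) = (k - 5)*(k^4 - 14*k^3 + 69*k^2 - 136*k + 80) = (k - 5)*(k - 4)*(k^3 - 10*k^2 + 29*k - 20) = (k - 5)*(k - 4)^2*(k^2 - 6*k + 5) = (k - 5)^2*(k - 4)^2*(k - 1)
(4) = (m + 3)*(m^2 + m - 12) = (m + 3)*(m + 4)*(m - 3)
(5) = (z + 4)*(z - 4)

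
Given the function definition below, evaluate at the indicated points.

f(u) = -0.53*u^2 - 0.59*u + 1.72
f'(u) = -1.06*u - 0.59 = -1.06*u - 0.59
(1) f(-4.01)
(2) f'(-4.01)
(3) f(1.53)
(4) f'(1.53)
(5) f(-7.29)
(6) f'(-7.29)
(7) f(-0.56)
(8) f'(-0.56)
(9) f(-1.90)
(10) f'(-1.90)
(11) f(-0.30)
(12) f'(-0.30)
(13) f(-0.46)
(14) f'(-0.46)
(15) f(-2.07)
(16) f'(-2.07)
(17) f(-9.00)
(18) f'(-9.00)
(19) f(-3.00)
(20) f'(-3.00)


(1) = -4.44
(2) = 3.66
(3) = -0.42
(4) = -2.21
(5) = -22.15
(6) = 7.14
(7) = 1.88
(8) = 0.00
(9) = 0.93
(10) = 1.42
(11) = 1.85
(12) = -0.27
(13) = 1.88
(14) = -0.10
(15) = 0.67
(16) = 1.60
(17) = -35.90
(18) = 8.95
(19) = -1.28
(20) = 2.59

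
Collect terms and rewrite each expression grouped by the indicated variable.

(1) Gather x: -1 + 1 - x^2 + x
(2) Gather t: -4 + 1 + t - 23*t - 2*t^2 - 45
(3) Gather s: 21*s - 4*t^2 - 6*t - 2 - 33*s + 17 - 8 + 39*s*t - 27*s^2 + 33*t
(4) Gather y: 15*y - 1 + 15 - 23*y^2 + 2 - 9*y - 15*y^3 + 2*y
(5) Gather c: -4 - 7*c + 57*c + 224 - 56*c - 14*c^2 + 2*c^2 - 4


(1) = -x^2 + x
(2) = -2*t^2 - 22*t - 48
(3) = -27*s^2 + s*(39*t - 12) - 4*t^2 + 27*t + 7
(4) = -15*y^3 - 23*y^2 + 8*y + 16
(5) = -12*c^2 - 6*c + 216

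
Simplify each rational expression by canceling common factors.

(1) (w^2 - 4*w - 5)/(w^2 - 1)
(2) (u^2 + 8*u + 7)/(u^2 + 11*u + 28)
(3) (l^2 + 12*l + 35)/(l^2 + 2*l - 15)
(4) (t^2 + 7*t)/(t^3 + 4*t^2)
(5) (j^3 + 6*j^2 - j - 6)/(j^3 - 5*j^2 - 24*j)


(1) = (w - 5)/(w - 1)
(2) = (u + 1)/(u + 4)
(3) = (l + 7)/(l - 3)
(4) = (t + 7)/(t^2 + 4*t)
(5) = (j^3 + 6*j^2 - j - 6)/(j^3 - 5*j^2 - 24*j)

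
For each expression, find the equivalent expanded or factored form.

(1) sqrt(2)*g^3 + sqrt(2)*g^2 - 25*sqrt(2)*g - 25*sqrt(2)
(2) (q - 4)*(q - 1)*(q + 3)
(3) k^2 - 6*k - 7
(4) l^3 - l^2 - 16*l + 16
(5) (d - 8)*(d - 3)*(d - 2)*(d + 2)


(1) = (g - 5)*(g + 5)*(sqrt(2)*g + sqrt(2))
(2) = q^3 - 2*q^2 - 11*q + 12
(3) = (k - 7)*(k + 1)
(4) = (l - 4)*(l - 1)*(l + 4)
(5) = d^4 - 11*d^3 + 20*d^2 + 44*d - 96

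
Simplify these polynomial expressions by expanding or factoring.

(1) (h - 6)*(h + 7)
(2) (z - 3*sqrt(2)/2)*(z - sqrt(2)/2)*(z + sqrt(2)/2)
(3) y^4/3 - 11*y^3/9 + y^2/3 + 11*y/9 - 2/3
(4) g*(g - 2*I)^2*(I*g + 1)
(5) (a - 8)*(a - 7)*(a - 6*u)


(1) = h^2 + h - 42
(2) = z^3 - 3*sqrt(2)*z^2/2 - z/2 + 3*sqrt(2)/4
(3) = (y/3 + 1/3)*(y - 3)*(y - 1)*(y - 2/3)
(4) = I*g^4 + 5*g^3 - 8*I*g^2 - 4*g
(5) = a^3 - 6*a^2*u - 15*a^2 + 90*a*u + 56*a - 336*u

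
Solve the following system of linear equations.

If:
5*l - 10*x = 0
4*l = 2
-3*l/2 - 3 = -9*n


Then:
l = 1/2
n = 5/12
x = 1/4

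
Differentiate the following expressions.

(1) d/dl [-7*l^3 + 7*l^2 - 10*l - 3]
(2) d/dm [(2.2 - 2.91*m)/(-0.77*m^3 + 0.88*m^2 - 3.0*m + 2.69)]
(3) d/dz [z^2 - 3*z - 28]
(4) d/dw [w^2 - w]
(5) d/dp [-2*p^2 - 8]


(1) = -21*l^2 + 14*l - 10
(2) = (-4.4814*m^3 + 7.6428*m^2 - 3.872*m - 1.2279)/(0.5929*m^6 - 1.3552*m^5 + 5.3944*m^4 - 9.4226*m^3 + 13.7344*m^2 - 16.14*m + 7.2361)
(3) = 2*z - 3
(4) = 2*w - 1
(5) = -4*p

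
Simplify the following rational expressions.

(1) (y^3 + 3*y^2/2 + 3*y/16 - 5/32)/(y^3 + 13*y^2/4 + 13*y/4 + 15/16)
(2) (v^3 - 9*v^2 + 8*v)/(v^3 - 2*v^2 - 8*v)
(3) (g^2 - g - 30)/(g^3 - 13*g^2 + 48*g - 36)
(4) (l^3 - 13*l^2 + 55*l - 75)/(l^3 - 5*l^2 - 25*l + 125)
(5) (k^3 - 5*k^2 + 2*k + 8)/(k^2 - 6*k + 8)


(1) = (4*y - 1)/(4*y + 6)
(2) = (v^2 - 9*v + 8)/(v^2 - 2*v - 8)
(3) = (g + 5)/(g^2 - 7*g + 6)
(4) = (l - 3)/(l + 5)
(5) = k + 1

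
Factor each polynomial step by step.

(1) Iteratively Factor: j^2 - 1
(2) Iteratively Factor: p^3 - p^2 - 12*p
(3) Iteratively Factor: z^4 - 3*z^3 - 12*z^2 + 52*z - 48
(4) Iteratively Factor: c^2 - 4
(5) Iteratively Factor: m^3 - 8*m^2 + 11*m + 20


(1) = (j + 1)*(j - 1)
(2) = (p + 3)*(p^2 - 4*p) = (p - 4)*(p + 3)*(p)
(3) = (z - 2)*(z^3 - z^2 - 14*z + 24) = (z - 2)*(z + 4)*(z^2 - 5*z + 6) = (z - 2)^2*(z + 4)*(z - 3)
(4) = (c + 2)*(c - 2)
(5) = (m + 1)*(m^2 - 9*m + 20) = (m - 4)*(m + 1)*(m - 5)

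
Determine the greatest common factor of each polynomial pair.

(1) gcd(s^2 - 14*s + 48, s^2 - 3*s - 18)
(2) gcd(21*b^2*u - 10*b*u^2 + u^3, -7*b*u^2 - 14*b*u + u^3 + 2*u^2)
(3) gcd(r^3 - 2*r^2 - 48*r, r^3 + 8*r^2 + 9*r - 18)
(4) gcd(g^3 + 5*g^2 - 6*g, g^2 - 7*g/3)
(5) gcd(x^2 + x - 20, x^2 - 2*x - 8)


(1) = s - 6
(2) = gcd(u*(-7*b + u)*(-3*b + u), u*(-7*b + u)*(u + 2)) = -7*b*u + u^2
(3) = r + 6
(4) = gcd(g*(g - 1)*(g + 6), g*(g - 7/3)) = g
(5) = gcd((x - 4)*(x + 5), (x - 4)*(x + 2)) = x - 4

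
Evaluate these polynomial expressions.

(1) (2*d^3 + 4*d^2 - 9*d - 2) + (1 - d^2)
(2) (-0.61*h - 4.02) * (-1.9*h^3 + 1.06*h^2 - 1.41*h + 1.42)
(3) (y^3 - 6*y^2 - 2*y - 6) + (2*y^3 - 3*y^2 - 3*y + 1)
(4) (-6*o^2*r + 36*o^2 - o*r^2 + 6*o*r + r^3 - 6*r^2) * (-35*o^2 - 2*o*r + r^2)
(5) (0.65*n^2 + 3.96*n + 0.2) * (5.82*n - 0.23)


(1) = 2*d^3 + 3*d^2 - 9*d - 1
(2) = 1.159*h^4 + 6.9914*h^3 - 3.4011*h^2 + 4.802*h - 5.7084
(3) = 3*y^3 - 9*y^2 - 5*y - 5
(4) = 210*o^4*r - 1260*o^4 + 47*o^3*r^2 - 282*o^3*r - 39*o^2*r^3 + 234*o^2*r^2 - 3*o*r^4 + 18*o*r^3 + r^5 - 6*r^4
(5) = 3.783*n^3 + 22.8977*n^2 + 0.2532*n - 0.046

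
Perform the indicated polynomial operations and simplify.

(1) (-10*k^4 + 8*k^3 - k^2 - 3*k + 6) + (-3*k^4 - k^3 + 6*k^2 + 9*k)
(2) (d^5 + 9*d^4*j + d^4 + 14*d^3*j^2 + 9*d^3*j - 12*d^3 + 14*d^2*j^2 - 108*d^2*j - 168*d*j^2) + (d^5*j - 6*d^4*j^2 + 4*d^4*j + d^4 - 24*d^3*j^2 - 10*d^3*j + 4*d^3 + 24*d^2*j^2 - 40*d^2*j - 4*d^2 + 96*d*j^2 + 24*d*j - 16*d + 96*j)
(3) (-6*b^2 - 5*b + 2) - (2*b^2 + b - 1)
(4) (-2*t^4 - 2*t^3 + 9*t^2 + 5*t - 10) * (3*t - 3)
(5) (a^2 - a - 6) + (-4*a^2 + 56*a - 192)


(1) = -13*k^4 + 7*k^3 + 5*k^2 + 6*k + 6
(2) = d^5*j + d^5 - 6*d^4*j^2 + 13*d^4*j + 2*d^4 - 10*d^3*j^2 - d^3*j - 8*d^3 + 38*d^2*j^2 - 148*d^2*j - 4*d^2 - 72*d*j^2 + 24*d*j - 16*d + 96*j
(3) = -8*b^2 - 6*b + 3
(4) = -6*t^5 + 33*t^3 - 12*t^2 - 45*t + 30
(5) = -3*a^2 + 55*a - 198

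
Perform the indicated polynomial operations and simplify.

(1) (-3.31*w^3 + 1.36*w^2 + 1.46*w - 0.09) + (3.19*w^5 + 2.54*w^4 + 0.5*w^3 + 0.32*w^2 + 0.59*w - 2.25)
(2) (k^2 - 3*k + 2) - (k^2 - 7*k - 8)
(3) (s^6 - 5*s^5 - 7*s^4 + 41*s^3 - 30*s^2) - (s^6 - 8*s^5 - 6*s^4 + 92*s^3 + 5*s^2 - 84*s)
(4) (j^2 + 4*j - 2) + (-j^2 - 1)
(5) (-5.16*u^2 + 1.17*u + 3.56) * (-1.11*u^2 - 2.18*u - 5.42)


(1) = 3.19*w^5 + 2.54*w^4 - 2.81*w^3 + 1.68*w^2 + 2.05*w - 2.34
(2) = 4*k + 10
(3) = 3*s^5 - s^4 - 51*s^3 - 35*s^2 + 84*s
(4) = 4*j - 3
(5) = 5.7276*u^4 + 9.9501*u^3 + 21.465*u^2 - 14.1022*u - 19.2952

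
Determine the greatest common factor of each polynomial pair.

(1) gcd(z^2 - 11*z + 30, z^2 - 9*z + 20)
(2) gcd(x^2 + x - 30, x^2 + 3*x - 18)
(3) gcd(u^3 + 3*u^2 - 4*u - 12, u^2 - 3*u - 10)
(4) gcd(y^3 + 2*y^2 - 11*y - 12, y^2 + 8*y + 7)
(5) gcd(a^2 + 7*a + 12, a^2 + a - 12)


(1) = z - 5
(2) = x + 6
(3) = u + 2
(4) = y + 1
(5) = a + 4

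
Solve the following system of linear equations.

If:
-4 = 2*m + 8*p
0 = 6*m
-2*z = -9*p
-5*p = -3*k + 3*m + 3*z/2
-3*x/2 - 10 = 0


Then:
k = -47/24
m = 0
p = -1/2
x = -20/3
z = -9/4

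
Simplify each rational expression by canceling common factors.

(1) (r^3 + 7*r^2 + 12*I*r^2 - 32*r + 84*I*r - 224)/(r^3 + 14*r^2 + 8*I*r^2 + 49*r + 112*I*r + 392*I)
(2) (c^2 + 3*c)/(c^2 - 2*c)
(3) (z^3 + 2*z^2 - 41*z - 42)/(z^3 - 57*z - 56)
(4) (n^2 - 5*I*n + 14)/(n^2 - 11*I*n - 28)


(1) = (r + 4*I)/(r + 7)
(2) = (c + 3)/(c - 2)
(3) = (z - 6)/(z - 8)
(4) = (n + 2*I)/(n - 4*I)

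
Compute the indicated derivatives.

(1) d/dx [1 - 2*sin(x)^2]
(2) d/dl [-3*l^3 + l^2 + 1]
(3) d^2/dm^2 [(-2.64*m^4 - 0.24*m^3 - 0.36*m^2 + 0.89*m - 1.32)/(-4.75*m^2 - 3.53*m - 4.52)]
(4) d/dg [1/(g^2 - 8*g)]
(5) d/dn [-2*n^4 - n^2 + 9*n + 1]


(1) = -2*sin(2*x)
(2) = l*(2 - 9*l)
(3) = (119.13*m^6 + 265.5972*m^5 + 537.465456*m^4 + 617.406326*m^3 + 802.530936*m^2 + 276.868176*m + 19.326832)/(107.171875*m^6 + 238.936875*m^5 + 483.515325*m^4 + 498.721577*m^3 + 460.103004*m^2 + 216.357936*m + 92.345408)
(4) = 2*(4 - g)/(g^2*(g - 8)^2)
(5) = -8*n^3 - 2*n + 9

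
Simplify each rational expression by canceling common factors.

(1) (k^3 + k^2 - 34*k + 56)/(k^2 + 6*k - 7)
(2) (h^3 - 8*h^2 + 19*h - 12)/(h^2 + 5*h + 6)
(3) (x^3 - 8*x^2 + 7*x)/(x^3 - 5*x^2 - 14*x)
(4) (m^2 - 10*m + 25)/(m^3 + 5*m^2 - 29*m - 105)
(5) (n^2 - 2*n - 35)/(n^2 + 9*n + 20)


(1) = (k^2 - 6*k + 8)/(k - 1)
(2) = (h^3 - 8*h^2 + 19*h - 12)/(h^2 + 5*h + 6)
(3) = (x - 1)/(x + 2)
(4) = (m - 5)/(m^2 + 10*m + 21)
(5) = (n - 7)/(n + 4)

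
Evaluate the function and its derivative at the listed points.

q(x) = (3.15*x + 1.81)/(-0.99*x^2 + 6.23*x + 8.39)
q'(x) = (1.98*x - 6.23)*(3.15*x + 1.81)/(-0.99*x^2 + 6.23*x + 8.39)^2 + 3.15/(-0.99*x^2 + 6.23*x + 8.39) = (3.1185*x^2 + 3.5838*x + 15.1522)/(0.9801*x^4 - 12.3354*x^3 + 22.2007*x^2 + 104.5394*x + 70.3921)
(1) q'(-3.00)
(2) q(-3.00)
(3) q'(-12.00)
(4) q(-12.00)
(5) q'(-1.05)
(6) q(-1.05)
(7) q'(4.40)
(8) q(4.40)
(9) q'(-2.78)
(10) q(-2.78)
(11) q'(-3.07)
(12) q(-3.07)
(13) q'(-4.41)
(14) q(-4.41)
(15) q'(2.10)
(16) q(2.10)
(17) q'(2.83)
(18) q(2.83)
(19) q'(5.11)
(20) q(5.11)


(1) = 0.09
(2) = 0.40
(3) = 0.01
(4) = 0.17
(5) = 25.87
(6) = -1.98
(7) = 0.33
(8) = 0.94
(9) = 0.11
(10) = 0.42
(11) = 0.08
(12) = 0.39
(13) = 0.04
(14) = 0.32
(15) = 0.12
(16) = 0.49
(17) = 0.15
(18) = 0.59
(19) = 0.56
(20) = 1.25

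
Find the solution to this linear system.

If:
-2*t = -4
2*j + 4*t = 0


Then:
j = -4
t = 2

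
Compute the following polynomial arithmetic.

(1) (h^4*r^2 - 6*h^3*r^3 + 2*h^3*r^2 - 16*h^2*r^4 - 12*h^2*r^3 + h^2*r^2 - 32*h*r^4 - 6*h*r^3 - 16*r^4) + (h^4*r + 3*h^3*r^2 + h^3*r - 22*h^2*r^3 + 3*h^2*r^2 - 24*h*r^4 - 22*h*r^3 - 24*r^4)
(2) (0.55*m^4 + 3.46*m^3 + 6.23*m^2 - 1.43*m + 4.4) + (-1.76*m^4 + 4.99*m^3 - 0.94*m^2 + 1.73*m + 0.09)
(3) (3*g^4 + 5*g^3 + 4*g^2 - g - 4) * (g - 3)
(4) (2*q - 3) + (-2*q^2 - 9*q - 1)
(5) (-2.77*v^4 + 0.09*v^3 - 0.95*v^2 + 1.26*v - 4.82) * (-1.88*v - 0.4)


(1) = h^4*r^2 + h^4*r - 6*h^3*r^3 + 5*h^3*r^2 + h^3*r - 16*h^2*r^4 - 34*h^2*r^3 + 4*h^2*r^2 - 56*h*r^4 - 28*h*r^3 - 40*r^4
(2) = -1.21*m^4 + 8.45*m^3 + 5.29*m^2 + 0.3*m + 4.49
(3) = 3*g^5 - 4*g^4 - 11*g^3 - 13*g^2 - g + 12
(4) = -2*q^2 - 7*q - 4
(5) = 5.2076*v^5 + 0.9388*v^4 + 1.75*v^3 - 1.9888*v^2 + 8.5576*v + 1.928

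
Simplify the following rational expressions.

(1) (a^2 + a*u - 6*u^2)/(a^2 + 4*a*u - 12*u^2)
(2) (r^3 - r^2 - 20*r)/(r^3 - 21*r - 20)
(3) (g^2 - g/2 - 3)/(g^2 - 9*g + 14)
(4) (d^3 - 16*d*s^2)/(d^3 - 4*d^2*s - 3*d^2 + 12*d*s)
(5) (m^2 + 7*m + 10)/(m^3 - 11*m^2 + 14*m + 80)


(1) = (a + 3*u)/(a + 6*u)
(2) = r/(r + 1)
(3) = (2*g + 3)/(2*g - 14)
(4) = (d + 4*s)/(d - 3)
(5) = (m + 5)/(m^2 - 13*m + 40)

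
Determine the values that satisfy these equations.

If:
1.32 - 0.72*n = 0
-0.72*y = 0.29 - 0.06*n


Then:
n = 1.83
y = -0.25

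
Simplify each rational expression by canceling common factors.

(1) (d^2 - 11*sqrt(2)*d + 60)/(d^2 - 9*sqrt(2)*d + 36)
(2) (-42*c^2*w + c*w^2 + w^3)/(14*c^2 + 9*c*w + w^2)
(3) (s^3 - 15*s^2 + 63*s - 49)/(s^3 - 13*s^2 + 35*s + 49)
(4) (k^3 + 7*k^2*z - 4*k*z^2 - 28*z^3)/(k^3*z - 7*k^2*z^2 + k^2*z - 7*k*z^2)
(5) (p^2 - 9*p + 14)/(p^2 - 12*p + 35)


(1) = (d - 5*sqrt(2))/(d - 3*sqrt(2))
(2) = (-6*c*w + w^2)/(2*c + w)
(3) = (s - 1)/(s + 1)
(4) = (-k^3 - 7*k^2*z + 4*k*z^2 + 28*z^3)/(-k^3*z + 7*k^2*z^2 - k^2*z + 7*k*z^2)
(5) = (p - 2)/(p - 5)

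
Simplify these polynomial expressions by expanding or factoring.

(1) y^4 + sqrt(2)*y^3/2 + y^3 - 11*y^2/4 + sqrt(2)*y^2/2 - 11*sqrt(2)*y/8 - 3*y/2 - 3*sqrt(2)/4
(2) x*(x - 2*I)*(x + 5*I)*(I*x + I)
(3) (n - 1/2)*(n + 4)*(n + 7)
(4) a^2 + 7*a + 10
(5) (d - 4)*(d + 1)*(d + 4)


(1) = (y - 3/2)*(y + 1/2)*(y + 2)*(y + sqrt(2)/2)
(2) = I*x^4 - 3*x^3 + I*x^3 - 3*x^2 + 10*I*x^2 + 10*I*x
(3) = n^3 + 21*n^2/2 + 45*n/2 - 14
(4) = (a + 2)*(a + 5)
(5) = d^3 + d^2 - 16*d - 16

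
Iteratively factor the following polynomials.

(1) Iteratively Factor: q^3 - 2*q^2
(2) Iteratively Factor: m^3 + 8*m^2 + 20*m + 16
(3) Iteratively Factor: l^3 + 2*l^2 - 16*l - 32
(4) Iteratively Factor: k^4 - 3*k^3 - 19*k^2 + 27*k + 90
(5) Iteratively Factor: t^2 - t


(1) = (q - 2)*(q^2) = q*(q - 2)*(q)
(2) = (m + 2)*(m^2 + 6*m + 8) = (m + 2)*(m + 4)*(m + 2)
(3) = (l + 2)*(l^2 - 16) = (l - 4)*(l + 2)*(l + 4)
(4) = (k - 5)*(k^3 + 2*k^2 - 9*k - 18) = (k - 5)*(k + 3)*(k^2 - k - 6) = (k - 5)*(k + 2)*(k + 3)*(k - 3)
(5) = (t - 1)*(t)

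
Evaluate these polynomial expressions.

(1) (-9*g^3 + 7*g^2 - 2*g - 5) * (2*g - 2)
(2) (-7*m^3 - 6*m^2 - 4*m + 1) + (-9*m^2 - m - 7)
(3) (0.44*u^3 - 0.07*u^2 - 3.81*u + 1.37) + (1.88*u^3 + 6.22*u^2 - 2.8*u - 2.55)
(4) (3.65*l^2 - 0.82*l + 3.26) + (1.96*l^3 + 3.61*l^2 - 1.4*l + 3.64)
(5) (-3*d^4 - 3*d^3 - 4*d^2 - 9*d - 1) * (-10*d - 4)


(1) = -18*g^4 + 32*g^3 - 18*g^2 - 6*g + 10
(2) = -7*m^3 - 15*m^2 - 5*m - 6
(3) = 2.32*u^3 + 6.15*u^2 - 6.61*u - 1.18
(4) = 1.96*l^3 + 7.26*l^2 - 2.22*l + 6.9
(5) = 30*d^5 + 42*d^4 + 52*d^3 + 106*d^2 + 46*d + 4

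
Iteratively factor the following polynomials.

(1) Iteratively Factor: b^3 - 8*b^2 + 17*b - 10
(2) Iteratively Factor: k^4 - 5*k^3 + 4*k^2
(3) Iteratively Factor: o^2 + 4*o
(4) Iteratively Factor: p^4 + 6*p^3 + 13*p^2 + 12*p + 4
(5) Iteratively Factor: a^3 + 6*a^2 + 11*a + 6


(1) = (b - 5)*(b^2 - 3*b + 2) = (b - 5)*(b - 1)*(b - 2)
(2) = (k - 4)*(k^3 - k^2) = k*(k - 4)*(k^2 - k) = k*(k - 4)*(k - 1)*(k)
(3) = (o)*(o + 4)
(4) = (p + 1)*(p^3 + 5*p^2 + 8*p + 4) = (p + 1)*(p + 2)*(p^2 + 3*p + 2) = (p + 1)^2*(p + 2)*(p + 2)
(5) = (a + 3)*(a^2 + 3*a + 2) = (a + 2)*(a + 3)*(a + 1)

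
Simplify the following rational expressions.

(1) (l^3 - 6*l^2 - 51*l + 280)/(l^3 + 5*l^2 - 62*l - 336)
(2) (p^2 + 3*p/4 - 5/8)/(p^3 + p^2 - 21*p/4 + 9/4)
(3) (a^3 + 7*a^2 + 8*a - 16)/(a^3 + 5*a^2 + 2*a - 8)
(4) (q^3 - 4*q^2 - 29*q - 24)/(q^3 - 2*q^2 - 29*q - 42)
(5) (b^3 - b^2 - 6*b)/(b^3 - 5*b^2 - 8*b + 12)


(1) = (l - 5)/(l + 6)
(2) = (4*p + 5)/(4*p^2 + 6*p - 18)
(3) = (a + 4)/(a + 2)
(4) = (q^2 - 7*q - 8)/(q^2 - 5*q - 14)
(5) = (b^2 - 3*b)/(b^2 - 7*b + 6)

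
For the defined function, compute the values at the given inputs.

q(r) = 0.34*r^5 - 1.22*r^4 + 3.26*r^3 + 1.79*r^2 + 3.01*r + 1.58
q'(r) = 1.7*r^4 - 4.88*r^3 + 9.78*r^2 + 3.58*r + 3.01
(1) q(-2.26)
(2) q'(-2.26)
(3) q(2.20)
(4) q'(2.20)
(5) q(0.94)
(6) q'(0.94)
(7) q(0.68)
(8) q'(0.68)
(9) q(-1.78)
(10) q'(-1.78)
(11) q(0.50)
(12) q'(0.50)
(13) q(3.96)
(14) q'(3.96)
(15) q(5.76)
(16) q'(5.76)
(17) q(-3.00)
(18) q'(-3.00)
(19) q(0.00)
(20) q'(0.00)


(1) = -85.58
(2) = 145.55
(3) = 40.52
(4) = 46.08
(5) = 8.00
(6) = 12.29
(7) = 5.27
(8) = 8.80
(9) = -34.81
(10) = 72.21
(11) = 3.87
(12) = 6.74
(13) = 275.10
(14) = 285.56
(15) = 1514.10
(16) = 1286.81
(17) = -260.80
(18) = 349.75
(19) = 1.58
(20) = 3.01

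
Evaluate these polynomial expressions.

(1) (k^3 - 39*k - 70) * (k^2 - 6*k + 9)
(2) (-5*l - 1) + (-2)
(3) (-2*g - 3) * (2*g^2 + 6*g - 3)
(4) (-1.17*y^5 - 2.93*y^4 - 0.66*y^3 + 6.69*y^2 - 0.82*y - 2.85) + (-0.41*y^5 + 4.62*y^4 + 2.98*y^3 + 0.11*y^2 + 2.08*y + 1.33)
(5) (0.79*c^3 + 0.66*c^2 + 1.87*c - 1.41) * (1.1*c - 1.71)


(1) = k^5 - 6*k^4 - 30*k^3 + 164*k^2 + 69*k - 630
(2) = -5*l - 3
(3) = -4*g^3 - 18*g^2 - 12*g + 9
(4) = -1.58*y^5 + 1.69*y^4 + 2.32*y^3 + 6.8*y^2 + 1.26*y - 1.52
(5) = 0.869*c^4 - 0.6249*c^3 + 0.9284*c^2 - 4.7487*c + 2.4111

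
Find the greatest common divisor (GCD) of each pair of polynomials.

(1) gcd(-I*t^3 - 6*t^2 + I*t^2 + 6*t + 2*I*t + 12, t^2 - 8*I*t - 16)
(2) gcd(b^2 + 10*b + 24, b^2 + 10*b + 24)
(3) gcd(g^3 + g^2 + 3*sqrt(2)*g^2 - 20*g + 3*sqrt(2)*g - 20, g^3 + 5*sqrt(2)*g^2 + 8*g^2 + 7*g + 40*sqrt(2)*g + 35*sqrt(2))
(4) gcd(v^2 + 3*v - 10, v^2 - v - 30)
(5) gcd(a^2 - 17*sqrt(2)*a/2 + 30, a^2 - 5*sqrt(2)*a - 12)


(1) = gcd((t - 2)*(t - 6*I)*(-I*t - I), (t - 4*I)^2) = 1
(2) = b^2 + 10*b + 24
(3) = gcd((g + 1)*(g - 2*sqrt(2))*(g + 5*sqrt(2)), (g + 1)*(g + 7)*(g + 5*sqrt(2))) = g^2 + g*(1 + 5*sqrt(2)) + 5*sqrt(2)
(4) = v + 5
(5) = gcd((a - 6*sqrt(2))*(a - 5*sqrt(2)/2), (a - 6*sqrt(2))*(a + sqrt(2))) = a - 6*sqrt(2)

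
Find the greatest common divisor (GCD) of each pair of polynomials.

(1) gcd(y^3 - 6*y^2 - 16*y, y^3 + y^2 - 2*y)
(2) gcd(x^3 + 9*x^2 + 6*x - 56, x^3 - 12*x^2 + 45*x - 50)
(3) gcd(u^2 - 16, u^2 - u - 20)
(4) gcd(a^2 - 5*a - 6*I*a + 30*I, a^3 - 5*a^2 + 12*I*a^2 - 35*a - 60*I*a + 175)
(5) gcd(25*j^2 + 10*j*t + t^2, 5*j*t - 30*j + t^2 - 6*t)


(1) = gcd(y*(y - 8)*(y + 2), y*(y - 1)*(y + 2)) = y^2 + 2*y
(2) = gcd((x - 2)*(x + 4)*(x + 7), (x - 5)^2*(x - 2)) = x - 2
(3) = gcd((u - 4)*(u + 4), (u - 5)*(u + 4)) = u + 4
(4) = gcd((a - 5)*(a - 6*I), (a - 5)*(a + 5*I)*(a + 7*I)) = a - 5
(5) = 5*j + t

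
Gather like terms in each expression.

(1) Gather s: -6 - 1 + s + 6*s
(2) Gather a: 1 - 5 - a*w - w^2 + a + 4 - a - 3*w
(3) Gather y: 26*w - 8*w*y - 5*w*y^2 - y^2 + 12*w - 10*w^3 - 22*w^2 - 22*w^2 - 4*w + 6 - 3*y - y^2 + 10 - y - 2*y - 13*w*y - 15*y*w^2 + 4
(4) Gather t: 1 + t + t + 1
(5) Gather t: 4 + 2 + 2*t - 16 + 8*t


(1) = 7*s - 7
(2) = -a*w - w^2 - 3*w
(3) = -10*w^3 - 44*w^2 + 34*w + y^2*(-5*w - 2) + y*(-15*w^2 - 21*w - 6) + 20
(4) = 2*t + 2
(5) = 10*t - 10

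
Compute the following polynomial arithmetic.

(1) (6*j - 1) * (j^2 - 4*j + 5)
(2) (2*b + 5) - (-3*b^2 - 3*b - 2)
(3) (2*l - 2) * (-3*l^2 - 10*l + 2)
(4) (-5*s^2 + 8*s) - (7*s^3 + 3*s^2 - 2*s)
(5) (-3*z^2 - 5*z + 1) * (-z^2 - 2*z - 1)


(1) = 6*j^3 - 25*j^2 + 34*j - 5
(2) = 3*b^2 + 5*b + 7
(3) = -6*l^3 - 14*l^2 + 24*l - 4
(4) = -7*s^3 - 8*s^2 + 10*s
(5) = 3*z^4 + 11*z^3 + 12*z^2 + 3*z - 1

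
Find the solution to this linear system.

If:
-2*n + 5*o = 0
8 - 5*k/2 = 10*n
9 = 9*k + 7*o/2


Then:
k = 788/865
n = 99/173
o = 198/865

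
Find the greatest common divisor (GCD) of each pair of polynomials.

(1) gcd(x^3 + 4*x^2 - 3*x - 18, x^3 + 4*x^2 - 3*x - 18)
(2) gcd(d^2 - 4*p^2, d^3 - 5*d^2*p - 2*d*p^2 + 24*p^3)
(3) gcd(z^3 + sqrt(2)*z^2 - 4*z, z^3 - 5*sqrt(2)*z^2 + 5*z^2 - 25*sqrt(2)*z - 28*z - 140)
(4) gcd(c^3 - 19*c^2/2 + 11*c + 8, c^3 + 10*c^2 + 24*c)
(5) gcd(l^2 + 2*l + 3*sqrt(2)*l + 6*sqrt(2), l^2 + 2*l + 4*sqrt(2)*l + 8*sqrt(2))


(1) = x^3 + 4*x^2 - 3*x - 18
(2) = d + 2*p
(3) = gcd(z*(z - sqrt(2))*(z + 2*sqrt(2)), (z + 5)*(z - 7*sqrt(2))*(z + 2*sqrt(2))) = z + 2*sqrt(2)
(4) = 1
(5) = l + 2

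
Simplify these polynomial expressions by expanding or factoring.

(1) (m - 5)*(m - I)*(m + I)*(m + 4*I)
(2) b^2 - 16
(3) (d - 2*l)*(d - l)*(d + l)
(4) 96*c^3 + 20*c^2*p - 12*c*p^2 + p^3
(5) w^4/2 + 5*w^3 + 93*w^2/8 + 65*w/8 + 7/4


(1) = m^4 - 5*m^3 + 4*I*m^3 + m^2 - 20*I*m^2 - 5*m + 4*I*m - 20*I
(2) = (b - 4)*(b + 4)
(3) = d^3 - 2*d^2*l - d*l^2 + 2*l^3
(4) = (-8*c + p)*(-6*c + p)*(2*c + p)
(5) = (w/2 + 1/4)*(w + 1/2)*(w + 2)*(w + 7)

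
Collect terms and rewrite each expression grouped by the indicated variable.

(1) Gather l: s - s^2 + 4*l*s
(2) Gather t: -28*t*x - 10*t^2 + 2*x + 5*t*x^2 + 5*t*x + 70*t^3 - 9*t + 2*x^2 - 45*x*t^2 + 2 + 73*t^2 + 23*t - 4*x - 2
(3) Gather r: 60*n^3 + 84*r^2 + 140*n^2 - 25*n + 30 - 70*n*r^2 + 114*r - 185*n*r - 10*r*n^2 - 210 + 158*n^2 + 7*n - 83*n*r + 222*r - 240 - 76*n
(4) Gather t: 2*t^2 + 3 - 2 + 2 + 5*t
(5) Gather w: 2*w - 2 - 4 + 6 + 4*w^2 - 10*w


(1) = 4*l*s - s^2 + s
(2) = 70*t^3 + t^2*(63 - 45*x) + t*(5*x^2 - 23*x + 14) + 2*x^2 - 2*x
(3) = 60*n^3 + 298*n^2 - 94*n + r^2*(84 - 70*n) + r*(-10*n^2 - 268*n + 336) - 420
(4) = 2*t^2 + 5*t + 3
(5) = 4*w^2 - 8*w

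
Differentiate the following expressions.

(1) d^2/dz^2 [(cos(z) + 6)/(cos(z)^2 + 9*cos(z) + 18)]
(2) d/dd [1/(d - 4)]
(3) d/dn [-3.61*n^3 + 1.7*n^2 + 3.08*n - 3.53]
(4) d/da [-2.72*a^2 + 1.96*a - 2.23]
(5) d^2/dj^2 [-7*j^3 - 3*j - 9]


(1) = (sin(z)^2 + 3*cos(z) + 1)/(cos(z) + 3)^3
(2) = -1/(d - 4)^2
(3) = -10.83*n^2 + 3.4*n + 3.08
(4) = 1.96 - 5.44*a
(5) = -42*j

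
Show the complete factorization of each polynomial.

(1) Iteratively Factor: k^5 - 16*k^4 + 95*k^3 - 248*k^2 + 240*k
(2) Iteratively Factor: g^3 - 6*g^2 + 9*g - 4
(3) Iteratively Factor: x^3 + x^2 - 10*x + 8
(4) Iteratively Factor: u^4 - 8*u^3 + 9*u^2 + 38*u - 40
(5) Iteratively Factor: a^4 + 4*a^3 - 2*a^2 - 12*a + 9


(1) = (k - 5)*(k^4 - 11*k^3 + 40*k^2 - 48*k) = k*(k - 5)*(k^3 - 11*k^2 + 40*k - 48) = k*(k - 5)*(k - 4)*(k^2 - 7*k + 12) = k*(k - 5)*(k - 4)*(k - 3)*(k - 4)
(2) = (g - 4)*(g^2 - 2*g + 1) = (g - 4)*(g - 1)*(g - 1)
(3) = (x - 2)*(x^2 + 3*x - 4) = (x - 2)*(x + 4)*(x - 1)
(4) = (u + 2)*(u^3 - 10*u^2 + 29*u - 20) = (u - 1)*(u + 2)*(u^2 - 9*u + 20) = (u - 4)*(u - 1)*(u + 2)*(u - 5)
(5) = (a + 3)*(a^3 + a^2 - 5*a + 3) = (a - 1)*(a + 3)*(a^2 + 2*a - 3) = (a - 1)^2*(a + 3)*(a + 3)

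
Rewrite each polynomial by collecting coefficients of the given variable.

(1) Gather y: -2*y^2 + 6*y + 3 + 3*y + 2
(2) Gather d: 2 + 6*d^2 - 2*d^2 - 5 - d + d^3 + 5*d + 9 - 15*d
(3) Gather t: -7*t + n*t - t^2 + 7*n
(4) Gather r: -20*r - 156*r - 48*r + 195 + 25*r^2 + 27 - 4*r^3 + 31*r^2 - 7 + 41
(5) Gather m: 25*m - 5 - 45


(1) = -2*y^2 + 9*y + 5
(2) = d^3 + 4*d^2 - 11*d + 6
(3) = 7*n - t^2 + t*(n - 7)
(4) = -4*r^3 + 56*r^2 - 224*r + 256
(5) = 25*m - 50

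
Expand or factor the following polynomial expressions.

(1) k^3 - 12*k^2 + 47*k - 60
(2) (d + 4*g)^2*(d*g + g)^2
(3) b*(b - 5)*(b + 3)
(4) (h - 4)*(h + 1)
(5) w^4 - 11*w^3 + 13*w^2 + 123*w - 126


(1) = (k - 5)*(k - 4)*(k - 3)
(2) = d^4*g^2 + 8*d^3*g^3 + 2*d^3*g^2 + 16*d^2*g^4 + 16*d^2*g^3 + d^2*g^2 + 32*d*g^4 + 8*d*g^3 + 16*g^4
(3) = b^3 - 2*b^2 - 15*b
(4) = h^2 - 3*h - 4
(5) = (w - 7)*(w - 6)*(w - 1)*(w + 3)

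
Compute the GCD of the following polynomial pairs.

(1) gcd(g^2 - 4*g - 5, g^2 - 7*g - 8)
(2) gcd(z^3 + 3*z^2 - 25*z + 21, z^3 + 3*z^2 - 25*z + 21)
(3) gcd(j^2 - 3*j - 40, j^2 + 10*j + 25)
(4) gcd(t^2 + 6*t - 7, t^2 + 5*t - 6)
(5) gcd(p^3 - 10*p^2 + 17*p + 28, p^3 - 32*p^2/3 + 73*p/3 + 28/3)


(1) = g + 1
(2) = gcd((z - 3)*(z - 1)*(z + 7), (z - 3)*(z - 1)*(z + 7)) = z^3 + 3*z^2 - 25*z + 21
(3) = gcd((j - 8)*(j + 5), (j + 5)^2) = j + 5
(4) = t - 1
(5) = gcd((p - 7)*(p - 4)*(p + 1), (p - 7)*(p - 4)*(p + 1/3)) = p^2 - 11*p + 28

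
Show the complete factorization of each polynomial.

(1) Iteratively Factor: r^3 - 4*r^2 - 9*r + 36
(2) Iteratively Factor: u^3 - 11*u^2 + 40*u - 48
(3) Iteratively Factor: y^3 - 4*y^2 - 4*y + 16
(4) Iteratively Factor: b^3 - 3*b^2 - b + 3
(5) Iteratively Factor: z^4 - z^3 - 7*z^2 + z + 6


(1) = (r - 3)*(r^2 - r - 12) = (r - 3)*(r + 3)*(r - 4)
(2) = (u - 4)*(u^2 - 7*u + 12) = (u - 4)*(u - 3)*(u - 4)
(3) = (y + 2)*(y^2 - 6*y + 8) = (y - 4)*(y + 2)*(y - 2)
(4) = (b - 1)*(b^2 - 2*b - 3) = (b - 3)*(b - 1)*(b + 1)
(5) = (z - 1)*(z^3 - 7*z - 6) = (z - 1)*(z + 1)*(z^2 - z - 6) = (z - 1)*(z + 1)*(z + 2)*(z - 3)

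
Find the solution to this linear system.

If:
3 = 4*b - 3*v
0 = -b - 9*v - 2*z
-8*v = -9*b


Then:
b = 24/5
v = 27/5
z = -267/10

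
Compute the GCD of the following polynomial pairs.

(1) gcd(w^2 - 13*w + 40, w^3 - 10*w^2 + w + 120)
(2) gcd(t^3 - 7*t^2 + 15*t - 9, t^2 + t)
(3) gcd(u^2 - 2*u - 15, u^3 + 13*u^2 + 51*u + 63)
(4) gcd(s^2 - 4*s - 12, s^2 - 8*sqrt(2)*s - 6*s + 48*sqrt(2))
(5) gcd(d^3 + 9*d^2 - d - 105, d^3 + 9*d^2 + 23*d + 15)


(1) = gcd((w - 8)*(w - 5), (w - 8)*(w - 5)*(w + 3)) = w^2 - 13*w + 40
(2) = 1
(3) = gcd((u - 5)*(u + 3), (u + 3)^2*(u + 7)) = u + 3
(4) = s - 6
(5) = d + 5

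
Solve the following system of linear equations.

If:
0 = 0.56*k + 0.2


Then:
k = -0.36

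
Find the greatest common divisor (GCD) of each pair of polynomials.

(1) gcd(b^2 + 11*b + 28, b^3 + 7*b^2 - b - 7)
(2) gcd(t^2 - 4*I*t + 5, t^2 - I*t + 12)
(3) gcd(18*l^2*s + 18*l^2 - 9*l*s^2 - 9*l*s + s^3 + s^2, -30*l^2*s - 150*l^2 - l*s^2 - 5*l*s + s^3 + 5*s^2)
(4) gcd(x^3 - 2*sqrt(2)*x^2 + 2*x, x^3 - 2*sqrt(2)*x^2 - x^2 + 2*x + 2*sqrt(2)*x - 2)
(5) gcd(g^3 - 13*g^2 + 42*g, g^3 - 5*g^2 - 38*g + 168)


(1) = b + 7
(2) = gcd((t - 5*I)*(t + I), (t - 4*I)*(t + 3*I)) = 1
(3) = gcd((-6*l + s)*(-3*l + s)*(s + 1), (-6*l + s)*(5*l + s)*(s + 5)) = -6*l + s
(4) = x^2 - 2*sqrt(2)*x + 2
(5) = g - 7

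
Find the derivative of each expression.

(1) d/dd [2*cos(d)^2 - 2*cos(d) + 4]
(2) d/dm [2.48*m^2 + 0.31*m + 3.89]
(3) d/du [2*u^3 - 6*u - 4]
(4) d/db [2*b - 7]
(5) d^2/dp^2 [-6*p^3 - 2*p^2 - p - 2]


(1) = 2*sin(d) - 2*sin(2*d)
(2) = 4.96*m + 0.31
(3) = 6*u^2 - 6
(4) = 2
(5) = -36*p - 4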